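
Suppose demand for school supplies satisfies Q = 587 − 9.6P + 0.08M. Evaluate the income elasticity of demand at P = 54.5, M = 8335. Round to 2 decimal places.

At P = 54.5, M = 8335: Q = 730.600.
Holding P constant, ∂Q/∂M = 0.08.
η_M = (∂Q/∂M)·(M/Q) = 0.08 × (8335/730.600) = 0.91.

0.91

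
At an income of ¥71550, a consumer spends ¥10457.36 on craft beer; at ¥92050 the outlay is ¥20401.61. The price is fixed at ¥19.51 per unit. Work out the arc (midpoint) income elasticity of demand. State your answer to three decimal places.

2.572

With a constant price, Q₁ = 10457.36/19.51 = 536.000 and Q₂ = 20401.61/19.51 = 1045.700 (equivalently, work directly with expenditure since P cancels).
Midpoint %ΔQ = (20401.61 − 10457.36)/15429.49 = 0.64450; midpoint %ΔI = (92050 − 71550)/81800 = 0.25061.
η = 0.64450 / 0.25061 = 2.572.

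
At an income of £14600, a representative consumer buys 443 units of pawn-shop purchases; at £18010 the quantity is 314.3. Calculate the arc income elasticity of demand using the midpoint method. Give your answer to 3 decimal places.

-1.625

ΔQ = 314.3 − 443 = -128.7; midpoint Q̄ = (443 + 314.3)/2 = 378.65.
ΔI = 18010 − 14600 = 3410; midpoint Ī = (14600 + 18010)/2 = 16305.
η = (ΔQ/Q̄) ÷ (ΔI/Ī) = (-128.7/378.65) ÷ (3410/16305) = -1.625.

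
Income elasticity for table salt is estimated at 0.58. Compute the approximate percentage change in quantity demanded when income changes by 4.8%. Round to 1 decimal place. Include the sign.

%ΔQ ≈ η × %ΔI = 0.58 × 4.8% = 2.8%.

2.8%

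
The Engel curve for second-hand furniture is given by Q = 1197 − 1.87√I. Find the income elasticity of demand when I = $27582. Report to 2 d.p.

At I = 27582: Q = 886.434.
dQ/dI = -1.87/(2√I) = -0.00562987 at this income.
η = (dQ/dI)·(I/Q) = -0.00562987 × (27582/886.434) = -0.18.

-0.18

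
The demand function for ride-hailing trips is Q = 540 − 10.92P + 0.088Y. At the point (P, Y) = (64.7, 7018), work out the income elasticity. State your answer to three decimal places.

At P = 64.7, Y = 7018: Q = 451.060.
Holding P constant, ∂Q/∂Y = 0.088.
η_Y = (∂Q/∂Y)·(Y/Q) = 0.088 × (7018/451.060) = 1.369.

1.369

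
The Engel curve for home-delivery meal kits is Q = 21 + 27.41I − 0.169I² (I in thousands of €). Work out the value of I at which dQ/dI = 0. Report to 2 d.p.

81.09

dQ/dI = 27.41 − 0.338I.
The good is inferior where dQ/dI < 0. Setting dQ/dI = 0 gives I = 27.41 / 0.338 = 81.09.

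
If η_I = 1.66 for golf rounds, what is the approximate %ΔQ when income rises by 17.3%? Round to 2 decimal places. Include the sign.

%ΔQ ≈ η × %ΔI = 1.66 × 17.3% = 28.72%.

28.72%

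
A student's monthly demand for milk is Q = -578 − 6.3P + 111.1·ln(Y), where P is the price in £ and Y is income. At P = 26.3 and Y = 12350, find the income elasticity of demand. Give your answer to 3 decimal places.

0.367

At P = 26.3, Y = 12350: Q = 303.029.
Holding P constant, ∂Q/∂Y = 111.1/Y = 0.00899595.
η_Y = (∂Q/∂Y)·(Y/Q) = 0.00899595 × (12350/303.029) = 0.367.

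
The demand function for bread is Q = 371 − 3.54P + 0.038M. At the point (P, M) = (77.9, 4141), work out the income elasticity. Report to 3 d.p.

0.623

At P = 77.9, M = 4141: Q = 252.592.
Holding P constant, ∂Q/∂M = 0.038.
η_M = (∂Q/∂M)·(M/Q) = 0.038 × (4141/252.592) = 0.623.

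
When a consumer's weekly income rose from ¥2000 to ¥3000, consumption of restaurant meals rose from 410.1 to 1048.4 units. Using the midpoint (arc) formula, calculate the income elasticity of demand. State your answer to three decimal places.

2.188

ΔQ = 1048.4 − 410.1 = 638.3; midpoint Q̄ = (410.1 + 1048.4)/2 = 729.25.
ΔI = 3000 − 2000 = 1000; midpoint Ī = (2000 + 3000)/2 = 2500.
η = (ΔQ/Q̄) ÷ (ΔI/Ī) = (638.3/729.25) ÷ (1000/2500) = 2.188.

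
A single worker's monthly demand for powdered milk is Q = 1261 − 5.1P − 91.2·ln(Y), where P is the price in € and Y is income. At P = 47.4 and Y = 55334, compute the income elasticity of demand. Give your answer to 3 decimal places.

At P = 47.4, Y = 55334: Q = 23.252.
Holding P constant, ∂Q/∂Y = -91.2/Y = -0.00164817.
η_Y = (∂Q/∂Y)·(Y/Q) = -0.00164817 × (55334/23.252) = -3.922.

-3.922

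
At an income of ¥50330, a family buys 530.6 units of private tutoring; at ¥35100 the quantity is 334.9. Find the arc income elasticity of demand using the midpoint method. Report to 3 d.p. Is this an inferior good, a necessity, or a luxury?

ΔQ = 334.9 − 530.6 = -195.7; midpoint Q̄ = (530.6 + 334.9)/2 = 432.75.
ΔI = 35100 − 50330 = -15230; midpoint Ī = (50330 + 35100)/2 = 42715.
η = (ΔQ/Q̄) ÷ (ΔI/Ī) = (-195.7/432.75) ÷ (-15230/42715) = 1.268.
η > 1 ⇒ luxury.

1.268 (luxury)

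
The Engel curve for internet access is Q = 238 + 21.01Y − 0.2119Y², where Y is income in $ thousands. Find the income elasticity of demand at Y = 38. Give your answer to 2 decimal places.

At Y = 38: Q = 730.3964.
dQ/dY = 21.01 − 0.4238Y = 4.90560.
η = (dQ/dY)·(Y/Q) = 4.90560 × (38/730.3964) = 0.26.

0.26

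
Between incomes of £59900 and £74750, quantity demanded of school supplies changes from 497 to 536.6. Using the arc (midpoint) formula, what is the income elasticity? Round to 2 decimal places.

0.35

ΔQ = 536.6 − 497 = 39.6; midpoint Q̄ = (497 + 536.6)/2 = 516.8.
ΔI = 74750 − 59900 = 14850; midpoint Ī = (59900 + 74750)/2 = 67325.
η = (ΔQ/Q̄) ÷ (ΔI/Ī) = (39.6/516.8) ÷ (14850/67325) = 0.35.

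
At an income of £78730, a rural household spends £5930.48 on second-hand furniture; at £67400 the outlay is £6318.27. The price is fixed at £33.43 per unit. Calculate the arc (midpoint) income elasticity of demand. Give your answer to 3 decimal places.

-0.408

With a constant price, Q₁ = 5930.48/33.43 = 177.400 and Q₂ = 6318.27/33.43 = 189.000 (equivalently, work directly with expenditure since P cancels).
Midpoint %ΔQ = (6318.27 − 5930.48)/6124.38 = 0.06332; midpoint %ΔI = (67400 − 78730)/73065 = -0.15507.
η = 0.06332 / -0.15507 = -0.408.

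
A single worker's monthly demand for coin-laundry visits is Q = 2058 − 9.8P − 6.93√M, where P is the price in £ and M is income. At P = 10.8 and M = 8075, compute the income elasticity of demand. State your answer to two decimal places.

-0.23

At P = 10.8, M = 8075: Q = 1329.423.
Holding P constant, ∂Q/∂M = -6.93/(2√M) = -0.0385596.
η_M = (∂Q/∂M)·(M/Q) = -0.0385596 × (8075/1329.423) = -0.23.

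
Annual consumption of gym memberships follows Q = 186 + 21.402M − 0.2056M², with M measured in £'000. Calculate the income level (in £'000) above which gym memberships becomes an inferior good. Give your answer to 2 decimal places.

52.05

dQ/dM = 21.402 − 0.4112M.
The good is inferior where dQ/dM < 0. Setting dQ/dM = 0 gives M = 21.402 / 0.4112 = 52.05.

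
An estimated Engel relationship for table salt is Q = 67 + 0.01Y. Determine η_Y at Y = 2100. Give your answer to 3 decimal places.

At Y = 2100: Q = 88.000.
dQ/dY = 0.01.
η = (dQ/dY)·(Y/Q) = 0.01 × (2100/88.000) = 0.239.

0.239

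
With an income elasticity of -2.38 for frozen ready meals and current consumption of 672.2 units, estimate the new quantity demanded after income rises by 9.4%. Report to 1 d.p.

%ΔQ ≈ η × %ΔI = -2.38 × 9.4% = -22.372%.
New Q ≈ 672.2 × (1 − 0.22372) = 521.8.

521.8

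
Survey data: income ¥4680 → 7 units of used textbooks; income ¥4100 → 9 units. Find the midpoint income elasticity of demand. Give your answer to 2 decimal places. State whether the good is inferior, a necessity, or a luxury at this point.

-1.89 (inferior good)

ΔQ = 9 − 7 = 2; midpoint Q̄ = (7 + 9)/2 = 8.
ΔI = 4100 − 4680 = -580; midpoint Ī = (4680 + 4100)/2 = 4390.
η = (ΔQ/Q̄) ÷ (ΔI/Ī) = (2/8) ÷ (-580/4390) = -1.89.
η < 0 ⇒ inferior good.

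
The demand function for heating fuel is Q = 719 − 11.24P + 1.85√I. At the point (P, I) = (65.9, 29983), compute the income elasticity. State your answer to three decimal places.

At P = 65.9, I = 29983: Q = 298.623.
Holding P constant, ∂Q/∂I = 1.85/(2√I) = 0.005342.
η_I = (∂Q/∂I)·(I/Q) = 0.005342 × (29983/298.623) = 0.536.

0.536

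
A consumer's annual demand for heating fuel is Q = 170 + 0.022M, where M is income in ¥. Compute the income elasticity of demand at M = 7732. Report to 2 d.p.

0.50

At M = 7732: Q = 340.104.
dQ/dM = 0.022.
η = (dQ/dM)·(M/Q) = 0.022 × (7732/340.104) = 0.50.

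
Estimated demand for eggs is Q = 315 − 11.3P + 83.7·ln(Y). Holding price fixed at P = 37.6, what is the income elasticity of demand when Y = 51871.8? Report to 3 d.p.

0.105

At P = 37.6, Y = 51871.8: Q = 798.812.
Holding P constant, ∂Q/∂Y = 83.7/Y = 0.00161359.
η_Y = (∂Q/∂Y)·(Y/Q) = 0.00161359 × (51871.8/798.812) = 0.105.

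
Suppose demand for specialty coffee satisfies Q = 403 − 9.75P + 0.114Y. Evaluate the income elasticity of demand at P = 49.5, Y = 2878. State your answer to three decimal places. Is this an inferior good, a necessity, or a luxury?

1.320 (luxury)

At P = 49.5, Y = 2878: Q = 248.467.
Holding P constant, ∂Q/∂Y = 0.114.
η_Y = (∂Q/∂Y)·(Y/Q) = 0.114 × (2878/248.467) = 1.320.
Since η > 1, this is a luxury.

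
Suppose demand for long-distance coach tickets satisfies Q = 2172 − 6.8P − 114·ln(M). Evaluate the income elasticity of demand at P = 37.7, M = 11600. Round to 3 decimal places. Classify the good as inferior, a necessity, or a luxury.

At P = 37.7, M = 11600: Q = 848.741.
Holding P constant, ∂Q/∂M = -114/M = -0.00982759.
η_M = (∂Q/∂M)·(M/Q) = -0.00982759 × (11600/848.741) = -0.134.
Since η < 0, this is an inferior good.

-0.134 (inferior good)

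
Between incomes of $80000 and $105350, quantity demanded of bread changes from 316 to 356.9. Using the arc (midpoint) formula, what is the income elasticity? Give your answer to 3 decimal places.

ΔQ = 356.9 − 316 = 40.9; midpoint Q̄ = (316 + 356.9)/2 = 336.45.
ΔI = 105350 − 80000 = 25350; midpoint Ī = (80000 + 105350)/2 = 92675.
η = (ΔQ/Q̄) ÷ (ΔI/Ī) = (40.9/336.45) ÷ (25350/92675) = 0.444.

0.444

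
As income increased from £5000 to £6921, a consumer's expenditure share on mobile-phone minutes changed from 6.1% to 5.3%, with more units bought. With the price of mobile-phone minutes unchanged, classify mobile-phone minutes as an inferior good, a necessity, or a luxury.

necessity

Quantity rises but the budget share falls as income rises, so 0 < η < 1.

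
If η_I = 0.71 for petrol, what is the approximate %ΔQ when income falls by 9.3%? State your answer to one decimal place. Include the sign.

%ΔQ ≈ η × %ΔI = 0.71 × (-9.3%) = -6.6%.

-6.6%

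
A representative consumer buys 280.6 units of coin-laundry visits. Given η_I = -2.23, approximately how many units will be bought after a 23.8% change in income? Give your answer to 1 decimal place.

131.7

%ΔQ ≈ η × %ΔI = -2.23 × 23.8% = -53.074%.
New Q ≈ 280.6 × (1 − 0.53074) = 131.7.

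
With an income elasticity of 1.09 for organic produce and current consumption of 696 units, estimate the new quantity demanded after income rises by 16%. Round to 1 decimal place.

%ΔQ ≈ η × %ΔI = 1.09 × 16% = 17.44%.
New Q ≈ 696 × (1 + 0.1744) = 817.4.

817.4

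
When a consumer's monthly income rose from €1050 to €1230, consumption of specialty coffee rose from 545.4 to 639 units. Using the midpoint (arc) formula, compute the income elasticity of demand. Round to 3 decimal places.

1.001

ΔQ = 639 − 545.4 = 93.6; midpoint Q̄ = (545.4 + 639)/2 = 592.2.
ΔI = 1230 − 1050 = 180; midpoint Ī = (1050 + 1230)/2 = 1140.
η = (ΔQ/Q̄) ÷ (ΔI/Ī) = (93.6/592.2) ÷ (180/1140) = 1.001.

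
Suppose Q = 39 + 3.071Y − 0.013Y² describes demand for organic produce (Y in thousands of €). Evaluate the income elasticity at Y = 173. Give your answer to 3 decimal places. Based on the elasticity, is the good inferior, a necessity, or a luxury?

At Y = 173: Q = 181.2060.
dQ/dY = 3.071 − 0.026Y = -1.42700.
η = (dQ/dY)·(Y/Q) = -1.42700 × (173/181.2060) = -1.362.
η < 0 ⇒ inferior good.

-1.362 (inferior good)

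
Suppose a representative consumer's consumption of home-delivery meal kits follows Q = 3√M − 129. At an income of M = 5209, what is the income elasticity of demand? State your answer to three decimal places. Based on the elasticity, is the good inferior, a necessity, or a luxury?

At M = 5209: Q = 87.520.
dQ/dM = 3/(2√M) = 0.0207833 at this income.
η = (dQ/dM)·(M/Q) = 0.0207833 × (5209/87.520) = 1.237.
Since η > 1, the good is a luxury.

1.237 (luxury)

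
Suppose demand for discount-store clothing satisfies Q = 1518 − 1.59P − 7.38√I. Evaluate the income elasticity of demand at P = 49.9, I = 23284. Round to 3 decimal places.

At P = 49.9, I = 23284: Q = 312.538.
Holding P constant, ∂Q/∂I = -7.38/(2√I) = -0.0241823.
η_I = (∂Q/∂I)·(I/Q) = -0.0241823 × (23284/312.538) = -1.802.

-1.802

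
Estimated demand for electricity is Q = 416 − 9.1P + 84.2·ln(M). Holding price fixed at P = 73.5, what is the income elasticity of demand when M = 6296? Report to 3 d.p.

At P = 73.5, M = 6296: Q = 483.704.
Holding P constant, ∂Q/∂M = 84.2/M = 0.0133736.
η_M = (∂Q/∂M)·(M/Q) = 0.0133736 × (6296/483.704) = 0.174.

0.174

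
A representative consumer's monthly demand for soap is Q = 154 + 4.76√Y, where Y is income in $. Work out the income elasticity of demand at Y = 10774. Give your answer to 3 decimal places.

0.381

At Y = 10774: Q = 648.078.
dQ/dY = 4.76/(2√Y) = 0.0229292 at this income.
η = (dQ/dY)·(Y/Q) = 0.0229292 × (10774/648.078) = 0.381.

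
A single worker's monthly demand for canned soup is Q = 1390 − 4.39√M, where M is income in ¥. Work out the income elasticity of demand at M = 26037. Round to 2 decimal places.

-0.52

At M = 26037: Q = 681.630.
dQ/dM = -4.39/(2√M) = -0.0136031 at this income.
η = (dQ/dM)·(M/Q) = -0.0136031 × (26037/681.630) = -0.52.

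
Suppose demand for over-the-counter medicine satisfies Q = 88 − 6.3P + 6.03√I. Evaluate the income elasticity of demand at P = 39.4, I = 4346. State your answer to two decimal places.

At P = 39.4, I = 4346: Q = 237.303.
Holding P constant, ∂Q/∂I = 6.03/(2√I) = 0.0457343.
η_I = (∂Q/∂I)·(I/Q) = 0.0457343 × (4346/237.303) = 0.84.

0.84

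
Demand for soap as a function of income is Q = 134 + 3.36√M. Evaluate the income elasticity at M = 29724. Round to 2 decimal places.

0.41

At M = 29724: Q = 713.286.
dQ/dM = 3.36/(2√M) = 0.00974441 at this income.
η = (dQ/dM)·(M/Q) = 0.00974441 × (29724/713.286) = 0.41.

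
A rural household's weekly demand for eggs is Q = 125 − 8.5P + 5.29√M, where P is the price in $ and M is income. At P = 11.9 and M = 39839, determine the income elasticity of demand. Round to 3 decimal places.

0.489

At P = 11.9, M = 39839: Q = 1079.719.
Holding P constant, ∂Q/∂M = 5.29/(2√M) = 0.0132517.
η_M = (∂Q/∂M)·(M/Q) = 0.0132517 × (39839/1079.719) = 0.489.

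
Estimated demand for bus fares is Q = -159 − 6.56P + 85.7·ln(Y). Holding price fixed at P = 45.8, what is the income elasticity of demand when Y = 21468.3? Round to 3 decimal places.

0.217

At P = 45.8, Y = 21468.3: Q = 395.352.
Holding P constant, ∂Q/∂Y = 85.7/Y = 0.00399193.
η_Y = (∂Q/∂Y)·(Y/Q) = 0.00399193 × (21468.3/395.352) = 0.217.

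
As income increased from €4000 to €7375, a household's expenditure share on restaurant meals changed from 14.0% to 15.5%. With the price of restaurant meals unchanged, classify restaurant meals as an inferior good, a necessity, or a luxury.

The budget share rises as income rises, so η > 1.

luxury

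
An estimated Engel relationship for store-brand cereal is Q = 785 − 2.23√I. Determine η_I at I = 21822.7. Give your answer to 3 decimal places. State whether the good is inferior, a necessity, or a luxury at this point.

-0.362 (inferior good)

At I = 21822.7: Q = 455.573.
dQ/dI = -2.23/(2√I) = -0.0075478 at this income.
η = (dQ/dI)·(I/Q) = -0.0075478 × (21822.7/455.573) = -0.362.
Since η < 0, the good is an inferior good.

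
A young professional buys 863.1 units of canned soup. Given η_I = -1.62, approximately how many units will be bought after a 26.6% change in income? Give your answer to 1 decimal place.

491.2

%ΔQ ≈ η × %ΔI = -1.62 × 26.6% = -43.092%.
New Q ≈ 863.1 × (1 − 0.43092) = 491.2.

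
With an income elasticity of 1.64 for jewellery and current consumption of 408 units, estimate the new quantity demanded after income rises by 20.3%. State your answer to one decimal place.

%ΔQ ≈ η × %ΔI = 1.64 × 20.3% = 33.292%.
New Q ≈ 408 × (1 + 0.33292) = 543.8.

543.8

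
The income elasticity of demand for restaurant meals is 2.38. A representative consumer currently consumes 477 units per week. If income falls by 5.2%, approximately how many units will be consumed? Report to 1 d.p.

%ΔQ ≈ η × %ΔI = 2.38 × (-5.2%) = -12.376%.
New Q ≈ 477 × (1 − 0.12376) = 418.0.

418.0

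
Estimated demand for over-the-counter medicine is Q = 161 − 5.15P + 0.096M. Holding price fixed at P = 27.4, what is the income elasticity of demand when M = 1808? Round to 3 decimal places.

At P = 27.4, M = 1808: Q = 193.458.
Holding P constant, ∂Q/∂M = 0.096.
η_M = (∂Q/∂M)·(M/Q) = 0.096 × (1808/193.458) = 0.897.

0.897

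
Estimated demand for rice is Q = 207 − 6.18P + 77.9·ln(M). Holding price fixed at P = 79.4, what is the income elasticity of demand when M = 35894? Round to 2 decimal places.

At P = 79.4, M = 35894: Q = 533.349.
Holding P constant, ∂Q/∂M = 77.9/M = 0.00217028.
η_M = (∂Q/∂M)·(M/Q) = 0.00217028 × (35894/533.349) = 0.15.

0.15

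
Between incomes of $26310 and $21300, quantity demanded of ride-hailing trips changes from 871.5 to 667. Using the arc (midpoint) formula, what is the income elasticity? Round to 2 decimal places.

1.26

ΔQ = 667 − 871.5 = -204.5; midpoint Q̄ = (871.5 + 667)/2 = 769.25.
ΔI = 21300 − 26310 = -5010; midpoint Ī = (26310 + 21300)/2 = 23805.
η = (ΔQ/Q̄) ÷ (ΔI/Ī) = (-204.5/769.25) ÷ (-5010/23805) = 1.26.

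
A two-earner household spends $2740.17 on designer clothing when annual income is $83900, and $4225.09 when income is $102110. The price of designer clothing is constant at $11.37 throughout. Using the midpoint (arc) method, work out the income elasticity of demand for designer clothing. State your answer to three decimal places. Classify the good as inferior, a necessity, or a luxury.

With a constant price, Q₁ = 2740.17/11.37 = 241.000 and Q₂ = 4225.09/11.37 = 371.600 (equivalently, work directly with expenditure since P cancels).
Midpoint %ΔQ = (4225.09 − 2740.17)/3482.63 = 0.42638; midpoint %ΔI = (102110 − 83900)/93005 = 0.19580.
η = 0.42638 / 0.19580 = 2.178.
η > 1 ⇒ luxury.

2.178 (luxury)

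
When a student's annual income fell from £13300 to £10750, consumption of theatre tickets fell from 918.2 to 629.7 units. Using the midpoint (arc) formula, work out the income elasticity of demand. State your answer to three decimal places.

ΔQ = 629.7 − 918.2 = -288.5; midpoint Q̄ = (918.2 + 629.7)/2 = 773.95.
ΔI = 10750 − 13300 = -2550; midpoint Ī = (13300 + 10750)/2 = 12025.
η = (ΔQ/Q̄) ÷ (ΔI/Ī) = (-288.5/773.95) ÷ (-2550/12025) = 1.758.

1.758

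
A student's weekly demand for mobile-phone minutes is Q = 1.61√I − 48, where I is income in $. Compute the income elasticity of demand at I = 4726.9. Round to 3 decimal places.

At I = 4726.9: Q = 62.691.
dQ/dI = 1.61/(2√I) = 0.0117087 at this income.
η = (dQ/dI)·(I/Q) = 0.0117087 × (4726.9/62.691) = 0.883.

0.883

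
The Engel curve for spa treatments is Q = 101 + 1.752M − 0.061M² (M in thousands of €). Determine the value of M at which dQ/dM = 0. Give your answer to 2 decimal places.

14.36

dQ/dM = 1.752 − 0.122M.
The good is inferior where dQ/dM < 0. Setting dQ/dM = 0 gives M = 1.752 / 0.122 = 14.36.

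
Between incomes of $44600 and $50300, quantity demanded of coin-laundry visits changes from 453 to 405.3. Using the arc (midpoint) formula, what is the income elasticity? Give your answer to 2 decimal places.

-0.93

ΔQ = 405.3 − 453 = -47.7; midpoint Q̄ = (453 + 405.3)/2 = 429.15.
ΔI = 50300 − 44600 = 5700; midpoint Ī = (44600 + 50300)/2 = 47450.
η = (ΔQ/Q̄) ÷ (ΔI/Ī) = (-47.7/429.15) ÷ (5700/47450) = -0.93.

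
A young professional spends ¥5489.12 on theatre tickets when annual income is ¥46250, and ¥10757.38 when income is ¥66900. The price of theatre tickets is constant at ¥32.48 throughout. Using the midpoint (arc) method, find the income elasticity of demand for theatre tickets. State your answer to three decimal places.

With a constant price, Q₁ = 5489.12/32.48 = 169.000 and Q₂ = 10757.38/32.48 = 331.200 (equivalently, work directly with expenditure since P cancels).
Midpoint %ΔQ = (10757.38 − 5489.12)/8123.25 = 0.64854; midpoint %ΔI = (66900 − 46250)/56575 = 0.36500.
η = 0.64854 / 0.36500 = 1.777.

1.777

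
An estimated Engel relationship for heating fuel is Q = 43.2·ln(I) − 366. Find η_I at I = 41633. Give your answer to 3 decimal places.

0.462

At I = 41633: Q = 93.503.
dQ/dI = 43.2/I = 0.00103764 at this income.
η = (dQ/dI)·(I/Q) = 0.00103764 × (41633/93.503) = 0.462.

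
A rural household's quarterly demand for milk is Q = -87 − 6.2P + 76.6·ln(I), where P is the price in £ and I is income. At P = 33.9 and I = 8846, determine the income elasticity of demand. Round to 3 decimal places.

0.192

At P = 33.9, I = 8846: Q = 398.939.
Holding P constant, ∂Q/∂I = 76.6/I = 0.00865928.
η_I = (∂Q/∂I)·(I/Q) = 0.00865928 × (8846/398.939) = 0.192.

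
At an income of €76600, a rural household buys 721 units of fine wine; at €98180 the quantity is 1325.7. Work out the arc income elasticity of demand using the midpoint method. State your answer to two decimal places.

ΔQ = 1325.7 − 721 = 604.7; midpoint Q̄ = (721 + 1325.7)/2 = 1023.35.
ΔI = 98180 − 76600 = 21580; midpoint Ī = (76600 + 98180)/2 = 87390.
η = (ΔQ/Q̄) ÷ (ΔI/Ī) = (604.7/1023.35) ÷ (21580/87390) = 2.39.

2.39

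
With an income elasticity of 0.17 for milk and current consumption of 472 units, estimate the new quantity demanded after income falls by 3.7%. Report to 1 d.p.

%ΔQ ≈ η × %ΔI = 0.17 × (-3.7%) = -0.629%.
New Q ≈ 472 × (1 − 0.00629) = 469.0.

469.0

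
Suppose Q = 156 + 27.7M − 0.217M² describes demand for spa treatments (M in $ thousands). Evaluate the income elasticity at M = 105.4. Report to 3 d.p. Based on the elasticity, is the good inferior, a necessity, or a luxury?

At M = 105.4: Q = 664.8923.
dQ/dM = 27.7 − 0.434M = -18.04360.
η = (dQ/dM)·(M/Q) = -18.04360 × (105.4/664.8923) = -2.860.
η < 0 ⇒ inferior good.

-2.860 (inferior good)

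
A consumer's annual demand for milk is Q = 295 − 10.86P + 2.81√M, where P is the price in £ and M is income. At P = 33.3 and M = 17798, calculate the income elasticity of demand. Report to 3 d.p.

At P = 33.3, M = 17798: Q = 308.242.
Holding P constant, ∂Q/∂M = 2.81/(2√M) = 0.0105315.
η_M = (∂Q/∂M)·(M/Q) = 0.0105315 × (17798/308.242) = 0.608.

0.608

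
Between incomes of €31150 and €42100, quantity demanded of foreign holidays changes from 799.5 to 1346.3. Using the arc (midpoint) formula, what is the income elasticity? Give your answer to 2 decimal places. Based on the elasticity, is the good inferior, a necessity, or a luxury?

1.70 (luxury)

ΔQ = 1346.3 − 799.5 = 546.8; midpoint Q̄ = (799.5 + 1346.3)/2 = 1072.9.
ΔI = 42100 − 31150 = 10950; midpoint Ī = (31150 + 42100)/2 = 36625.
η = (ΔQ/Q̄) ÷ (ΔI/Ī) = (546.8/1072.9) ÷ (10950/36625) = 1.70.
η > 1 ⇒ luxury.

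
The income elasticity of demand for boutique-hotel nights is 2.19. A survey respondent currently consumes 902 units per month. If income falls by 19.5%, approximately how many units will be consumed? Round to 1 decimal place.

516.8

%ΔQ ≈ η × %ΔI = 2.19 × (-19.5%) = -42.705%.
New Q ≈ 902 × (1 − 0.42705) = 516.8.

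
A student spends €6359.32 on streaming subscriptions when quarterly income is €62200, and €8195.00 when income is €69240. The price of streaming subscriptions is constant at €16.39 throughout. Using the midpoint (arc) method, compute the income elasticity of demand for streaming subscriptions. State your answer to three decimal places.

With a constant price, Q₁ = 6359.32/16.39 = 388.000 and Q₂ = 8195.00/16.39 = 500.000 (equivalently, work directly with expenditure since P cancels).
Midpoint %ΔQ = (8195.00 − 6359.32)/7277.16 = 0.25225; midpoint %ΔI = (69240 − 62200)/65720 = 0.10712.
η = 0.25225 / 0.10712 = 2.355.

2.355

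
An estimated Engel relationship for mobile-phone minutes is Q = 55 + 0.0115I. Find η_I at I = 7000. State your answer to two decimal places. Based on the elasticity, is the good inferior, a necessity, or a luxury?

At I = 7000: Q = 135.500.
dQ/dI = 0.0115.
η = (dQ/dI)·(I/Q) = 0.0115 × (7000/135.500) = 0.59.
Since 0 < η < 1, the good is a necessity.

0.59 (necessity)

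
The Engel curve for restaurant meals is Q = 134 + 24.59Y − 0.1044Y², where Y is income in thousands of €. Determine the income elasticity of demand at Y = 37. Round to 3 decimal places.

At Y = 37: Q = 900.9064.
dQ/dY = 24.59 − 0.2088Y = 16.86440.
η = (dQ/dY)·(Y/Q) = 16.86440 × (37/900.9064) = 0.693.

0.693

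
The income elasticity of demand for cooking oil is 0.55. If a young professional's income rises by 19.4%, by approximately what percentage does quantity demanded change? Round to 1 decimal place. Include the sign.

10.7%

%ΔQ ≈ η × %ΔI = 0.55 × 19.4% = 10.7%.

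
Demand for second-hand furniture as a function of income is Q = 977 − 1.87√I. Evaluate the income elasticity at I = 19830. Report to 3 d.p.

At I = 19830: Q = 713.668.
dQ/dI = -1.87/(2√I) = -0.00663973 at this income.
η = (dQ/dI)·(I/Q) = -0.00663973 × (19830/713.668) = -0.184.

-0.184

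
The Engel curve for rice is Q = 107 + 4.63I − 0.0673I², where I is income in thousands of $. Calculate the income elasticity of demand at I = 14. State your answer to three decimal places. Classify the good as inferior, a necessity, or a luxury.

0.242 (necessity)

At I = 14: Q = 158.6292.
dQ/dI = 4.63 − 0.1346I = 2.74560.
η = (dQ/dI)·(I/Q) = 2.74560 × (14/158.6292) = 0.242.
0 < η < 1 ⇒ necessity.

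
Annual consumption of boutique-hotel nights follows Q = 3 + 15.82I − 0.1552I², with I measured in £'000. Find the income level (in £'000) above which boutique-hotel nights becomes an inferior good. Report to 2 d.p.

dQ/dI = 15.82 − 0.3104I.
The good is inferior where dQ/dI < 0. Setting dQ/dI = 0 gives I = 15.82 / 0.3104 = 50.97.

50.97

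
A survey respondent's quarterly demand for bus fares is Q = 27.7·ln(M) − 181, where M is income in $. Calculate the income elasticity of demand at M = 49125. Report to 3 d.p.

0.234

At M = 49125: Q = 118.219.
dQ/dM = 27.7/M = 0.000563868 at this income.
η = (dQ/dM)·(M/Q) = 0.000563868 × (49125/118.219) = 0.234.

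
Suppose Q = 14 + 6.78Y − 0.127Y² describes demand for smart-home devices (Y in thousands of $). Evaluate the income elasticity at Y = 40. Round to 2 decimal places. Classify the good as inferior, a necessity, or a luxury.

-1.65 (inferior good)

At Y = 40: Q = 82.0000.
dQ/dY = 6.78 − 0.254Y = -3.38000.
η = (dQ/dY)·(Y/Q) = -3.38000 × (40/82.0000) = -1.65.
η < 0 ⇒ inferior good.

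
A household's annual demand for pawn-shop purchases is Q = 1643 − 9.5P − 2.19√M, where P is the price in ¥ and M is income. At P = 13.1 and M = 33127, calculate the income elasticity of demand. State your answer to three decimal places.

-0.178

At P = 13.1, M = 33127: Q = 1119.952.
Holding P constant, ∂Q/∂M = -2.19/(2√M) = -0.00601621.
η_M = (∂Q/∂M)·(M/Q) = -0.00601621 × (33127/1119.952) = -0.178.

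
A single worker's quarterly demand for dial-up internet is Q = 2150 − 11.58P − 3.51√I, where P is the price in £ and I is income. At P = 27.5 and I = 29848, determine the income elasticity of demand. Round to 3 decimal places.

At P = 27.5, I = 29848: Q = 1225.142.
Holding P constant, ∂Q/∂I = -3.51/(2√I) = -0.0101583.
η_I = (∂Q/∂I)·(I/Q) = -0.0101583 × (29848/1225.142) = -0.247.

-0.247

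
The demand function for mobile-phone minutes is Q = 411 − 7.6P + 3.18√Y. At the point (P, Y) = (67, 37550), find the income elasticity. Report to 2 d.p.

At P = 67, Y = 37550: Q = 518.015.
Holding P constant, ∂Q/∂Y = 3.18/(2√Y) = 0.00820526.
η_Y = (∂Q/∂Y)·(Y/Q) = 0.00820526 × (37550/518.015) = 0.59.

0.59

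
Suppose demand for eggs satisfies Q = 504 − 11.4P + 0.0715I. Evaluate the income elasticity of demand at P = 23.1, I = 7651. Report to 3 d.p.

0.694

At P = 23.1, I = 7651: Q = 787.706.
Holding P constant, ∂Q/∂I = 0.0715.
η_I = (∂Q/∂I)·(I/Q) = 0.0715 × (7651/787.706) = 0.694.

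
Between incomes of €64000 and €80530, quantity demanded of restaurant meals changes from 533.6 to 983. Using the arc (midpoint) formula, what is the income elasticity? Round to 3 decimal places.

ΔQ = 983 − 533.6 = 449.4; midpoint Q̄ = (533.6 + 983)/2 = 758.3.
ΔI = 80530 − 64000 = 16530; midpoint Ī = (64000 + 80530)/2 = 72265.
η = (ΔQ/Q̄) ÷ (ΔI/Ī) = (449.4/758.3) ÷ (16530/72265) = 2.591.

2.591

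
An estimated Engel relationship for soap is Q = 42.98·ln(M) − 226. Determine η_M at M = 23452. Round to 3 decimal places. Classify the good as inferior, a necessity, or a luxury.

At M = 23452: Q = 206.495.
dQ/dM = 42.98/M = 0.00183268 at this income.
η = (dQ/dM)·(M/Q) = 0.00183268 × (23452/206.495) = 0.208.
Since 0 < η < 1, the good is a necessity.

0.208 (necessity)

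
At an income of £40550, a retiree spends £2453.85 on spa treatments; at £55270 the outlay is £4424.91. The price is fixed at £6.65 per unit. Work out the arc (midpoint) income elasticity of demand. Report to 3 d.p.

With a constant price, Q₁ = 2453.85/6.65 = 369.000 and Q₂ = 4424.91/6.65 = 665.400 (equivalently, work directly with expenditure since P cancels).
Midpoint %ΔQ = (4424.91 − 2453.85)/3439.38 = 0.57309; midpoint %ΔI = (55270 − 40550)/47910 = 0.30724.
η = 0.57309 / 0.30724 = 1.865.

1.865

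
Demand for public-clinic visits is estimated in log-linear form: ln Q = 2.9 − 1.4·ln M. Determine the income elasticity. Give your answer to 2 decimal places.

-1.40

In a log-linear demand, the coefficient on ln M is the income elasticity.
So η = -1.40.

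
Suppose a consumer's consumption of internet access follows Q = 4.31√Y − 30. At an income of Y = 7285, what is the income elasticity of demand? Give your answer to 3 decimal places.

At Y = 7285: Q = 337.868.
dQ/dY = 4.31/(2√Y) = 0.0252483 at this income.
η = (dQ/dY)·(Y/Q) = 0.0252483 × (7285/337.868) = 0.544.

0.544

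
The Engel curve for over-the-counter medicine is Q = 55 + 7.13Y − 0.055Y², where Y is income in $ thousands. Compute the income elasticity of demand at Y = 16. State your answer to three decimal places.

0.554

At Y = 16: Q = 155.0000.
dQ/dY = 7.13 − 0.11Y = 5.37000.
η = (dQ/dY)·(Y/Q) = 5.37000 × (16/155.0000) = 0.554.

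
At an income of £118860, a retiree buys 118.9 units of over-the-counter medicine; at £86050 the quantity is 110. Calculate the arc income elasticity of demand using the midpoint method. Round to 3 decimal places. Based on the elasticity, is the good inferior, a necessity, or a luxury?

0.243 (necessity)

ΔQ = 110 − 118.9 = -8.9; midpoint Q̄ = (118.9 + 110)/2 = 114.45.
ΔI = 86050 − 118860 = -32810; midpoint Ī = (118860 + 86050)/2 = 102455.
η = (ΔQ/Q̄) ÷ (ΔI/Ī) = (-8.9/114.45) ÷ (-32810/102455) = 0.243.
0 < η < 1 ⇒ necessity.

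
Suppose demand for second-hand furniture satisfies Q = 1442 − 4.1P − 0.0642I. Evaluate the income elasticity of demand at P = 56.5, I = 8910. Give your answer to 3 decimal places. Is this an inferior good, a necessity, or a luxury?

At P = 56.5, I = 8910: Q = 638.328.
Holding P constant, ∂Q/∂I = −0.0642.
η_I = (∂Q/∂I)·(I/Q) = -0.0642 × (8910/638.328) = -0.896.
Since η < 0, this is an inferior good.

-0.896 (inferior good)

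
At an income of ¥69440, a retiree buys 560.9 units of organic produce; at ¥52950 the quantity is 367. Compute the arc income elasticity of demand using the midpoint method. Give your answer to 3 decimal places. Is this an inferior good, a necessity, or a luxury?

1.551 (luxury)

ΔQ = 367 − 560.9 = -193.9; midpoint Q̄ = (560.9 + 367)/2 = 463.95.
ΔI = 52950 − 69440 = -16490; midpoint Ī = (69440 + 52950)/2 = 61195.
η = (ΔQ/Q̄) ÷ (ΔI/Ī) = (-193.9/463.95) ÷ (-16490/61195) = 1.551.
η > 1 ⇒ luxury.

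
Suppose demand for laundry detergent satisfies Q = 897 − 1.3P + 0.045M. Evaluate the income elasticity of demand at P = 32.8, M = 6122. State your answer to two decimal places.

At P = 32.8, M = 6122: Q = 1129.850.
Holding P constant, ∂Q/∂M = 0.045.
η_M = (∂Q/∂M)·(M/Q) = 0.045 × (6122/1129.850) = 0.24.

0.24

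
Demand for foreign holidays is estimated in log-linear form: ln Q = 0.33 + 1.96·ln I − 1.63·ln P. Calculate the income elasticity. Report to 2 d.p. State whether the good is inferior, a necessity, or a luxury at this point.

In a log-linear demand, the coefficient on ln I is the income elasticity.
So η = 1.96.
η > 1 ⇒ luxury.

1.96 (luxury)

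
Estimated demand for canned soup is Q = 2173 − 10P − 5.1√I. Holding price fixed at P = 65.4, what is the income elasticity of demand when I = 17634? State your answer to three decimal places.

-0.402

At P = 65.4, I = 17634: Q = 841.755.
Holding P constant, ∂Q/∂I = -5.1/(2√I) = -0.0192028.
η_I = (∂Q/∂I)·(I/Q) = -0.0192028 × (17634/841.755) = -0.402.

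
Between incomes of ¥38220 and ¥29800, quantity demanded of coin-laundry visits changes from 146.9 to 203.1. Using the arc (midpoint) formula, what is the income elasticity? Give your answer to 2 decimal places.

ΔQ = 203.1 − 146.9 = 56.2; midpoint Q̄ = (146.9 + 203.1)/2 = 175.
ΔI = 29800 − 38220 = -8420; midpoint Ī = (38220 + 29800)/2 = 34010.
η = (ΔQ/Q̄) ÷ (ΔI/Ī) = (56.2/175) ÷ (-8420/34010) = -1.30.

-1.30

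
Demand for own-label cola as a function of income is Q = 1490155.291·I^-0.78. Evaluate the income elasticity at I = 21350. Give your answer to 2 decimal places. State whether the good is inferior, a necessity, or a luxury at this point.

-0.78 (inferior good)

For Q = A·I^β the income elasticity is constant and equal to β.
Here β = -0.78, so η = -0.78.
Since η < 0, the good is an inferior good.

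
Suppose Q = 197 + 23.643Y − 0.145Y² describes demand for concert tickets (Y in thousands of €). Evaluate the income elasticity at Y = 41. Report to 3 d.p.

0.522

At Y = 41: Q = 922.6180.
dQ/dY = 23.643 − 0.29Y = 11.75300.
η = (dQ/dY)·(Y/Q) = 11.75300 × (41/922.6180) = 0.522.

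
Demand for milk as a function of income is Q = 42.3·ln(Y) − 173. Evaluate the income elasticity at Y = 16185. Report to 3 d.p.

At Y = 16185: Q = 236.965.
dQ/dY = 42.3/Y = 0.00261353 at this income.
η = (dQ/dY)·(Y/Q) = 0.00261353 × (16185/236.965) = 0.179.

0.179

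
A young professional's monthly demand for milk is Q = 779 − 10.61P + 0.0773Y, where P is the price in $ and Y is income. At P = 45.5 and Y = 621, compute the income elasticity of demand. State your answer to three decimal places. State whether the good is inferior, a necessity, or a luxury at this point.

0.139 (necessity)

At P = 45.5, Y = 621: Q = 344.248.
Holding P constant, ∂Q/∂Y = 0.0773.
η_Y = (∂Q/∂Y)·(Y/Q) = 0.0773 × (621/344.248) = 0.139.
Since 0 < η < 1, this is a necessity.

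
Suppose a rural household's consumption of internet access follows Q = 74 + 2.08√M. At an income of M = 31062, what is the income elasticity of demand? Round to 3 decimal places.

At M = 31062: Q = 440.588.
dQ/dM = 2.08/(2√M) = 0.00590091 at this income.
η = (dQ/dM)·(M/Q) = 0.00590091 × (31062/440.588) = 0.416.

0.416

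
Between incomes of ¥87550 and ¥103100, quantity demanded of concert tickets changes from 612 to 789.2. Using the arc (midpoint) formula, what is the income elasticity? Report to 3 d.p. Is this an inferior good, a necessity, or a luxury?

1.550 (luxury)

ΔQ = 789.2 − 612 = 177.2; midpoint Q̄ = (612 + 789.2)/2 = 700.6.
ΔI = 103100 − 87550 = 15550; midpoint Ī = (87550 + 103100)/2 = 95325.
η = (ΔQ/Q̄) ÷ (ΔI/Ī) = (177.2/700.6) ÷ (15550/95325) = 1.550.
η > 1 ⇒ luxury.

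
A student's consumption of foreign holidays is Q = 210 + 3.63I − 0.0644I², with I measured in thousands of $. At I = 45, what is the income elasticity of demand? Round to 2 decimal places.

At I = 45: Q = 242.9400.
dQ/dI = 3.63 − 0.1288I = -2.16600.
η = (dQ/dI)·(I/Q) = -2.16600 × (45/242.9400) = -0.40.

-0.40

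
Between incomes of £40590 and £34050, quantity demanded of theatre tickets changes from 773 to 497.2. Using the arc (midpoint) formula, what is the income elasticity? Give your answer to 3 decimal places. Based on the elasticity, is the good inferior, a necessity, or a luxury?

2.478 (luxury)

ΔQ = 497.2 − 773 = -275.8; midpoint Q̄ = (773 + 497.2)/2 = 635.1.
ΔI = 34050 − 40590 = -6540; midpoint Ī = (40590 + 34050)/2 = 37320.
η = (ΔQ/Q̄) ÷ (ΔI/Ī) = (-275.8/635.1) ÷ (-6540/37320) = 2.478.
η > 1 ⇒ luxury.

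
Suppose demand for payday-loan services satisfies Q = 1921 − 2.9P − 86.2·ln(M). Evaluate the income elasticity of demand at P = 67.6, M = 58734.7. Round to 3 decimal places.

-0.111

At P = 67.6, M = 58734.7: Q = 778.416.
Holding P constant, ∂Q/∂M = -86.2/M = -0.00146762.
η_M = (∂Q/∂M)·(M/Q) = -0.00146762 × (58734.7/778.416) = -0.111.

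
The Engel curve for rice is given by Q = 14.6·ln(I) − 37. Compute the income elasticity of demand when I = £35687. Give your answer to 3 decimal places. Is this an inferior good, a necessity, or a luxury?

At I = 35687: Q = 116.045.
dQ/dI = 14.6/I = 0.000409113 at this income.
η = (dQ/dI)·(I/Q) = 0.000409113 × (35687/116.045) = 0.126.
Since 0 < η < 1, the good is a necessity.

0.126 (necessity)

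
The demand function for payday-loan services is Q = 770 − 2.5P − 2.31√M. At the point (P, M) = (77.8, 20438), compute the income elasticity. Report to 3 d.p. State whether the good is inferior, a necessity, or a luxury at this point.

-0.673 (inferior good)

At P = 77.8, M = 20438: Q = 245.259.
Holding P constant, ∂Q/∂M = -2.31/(2√M) = -0.0080791.
η_M = (∂Q/∂M)·(M/Q) = -0.0080791 × (20438/245.259) = -0.673.
Since η < 0, this is an inferior good.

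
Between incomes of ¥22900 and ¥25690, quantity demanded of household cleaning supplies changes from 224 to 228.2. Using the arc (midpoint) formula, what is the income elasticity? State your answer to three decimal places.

ΔQ = 228.2 − 224 = 4.2; midpoint Q̄ = (224 + 228.2)/2 = 226.1.
ΔI = 25690 − 22900 = 2790; midpoint Ī = (22900 + 25690)/2 = 24295.
η = (ΔQ/Q̄) ÷ (ΔI/Ī) = (4.2/226.1) ÷ (2790/24295) = 0.162.

0.162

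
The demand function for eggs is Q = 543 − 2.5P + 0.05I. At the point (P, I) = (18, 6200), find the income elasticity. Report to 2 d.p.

At P = 18, I = 6200: Q = 808.000.
Holding P constant, ∂Q/∂I = 0.05.
η_I = (∂Q/∂I)·(I/Q) = 0.05 × (6200/808.000) = 0.38.

0.38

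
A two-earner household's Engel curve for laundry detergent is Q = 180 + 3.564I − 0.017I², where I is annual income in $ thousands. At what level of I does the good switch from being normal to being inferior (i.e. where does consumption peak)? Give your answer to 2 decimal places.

dQ/dI = 3.564 − 0.034I.
The good is inferior where dQ/dI < 0. Setting dQ/dI = 0 gives I = 3.564 / 0.034 = 104.82.

104.82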